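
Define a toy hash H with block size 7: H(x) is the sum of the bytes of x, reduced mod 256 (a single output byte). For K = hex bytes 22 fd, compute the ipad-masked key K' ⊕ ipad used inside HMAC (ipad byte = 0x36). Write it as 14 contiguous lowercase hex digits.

14cb3636363636

Key hex bytes 22 fd is 2 bytes ≤ B = 7; zero-pad to 7 bytes: K' = 22 fd 00 00 00 00 00.
XOR each byte with 0x36: 22⊕36=14, fd⊕36=cb, 00⊕36=36, 00⊕36=36, 00⊕36=36, 00⊕36=36, 00⊕36=36.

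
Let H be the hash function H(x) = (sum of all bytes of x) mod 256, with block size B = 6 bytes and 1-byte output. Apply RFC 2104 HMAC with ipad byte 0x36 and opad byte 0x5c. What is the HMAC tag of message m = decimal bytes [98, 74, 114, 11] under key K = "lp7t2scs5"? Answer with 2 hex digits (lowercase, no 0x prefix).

6f

Key "lp7t2scs5" = 6c 70 37 74 32 73 63 73 35 is 9 bytes > B = 6, so hash it first: H(key) = 37, then zero-pad to 6 bytes: K' = 37 00 00 00 00 00.
K' ⊕ ipad = 01 36 36 36 36 36.  K' ⊕ opad = 6b 5c 5c 5c 5c 5c.
Inner input = (K'⊕ipad) ∥ m = 01 36 36 36 36 36 ∥ 62 4a 72 0b.
Inner hash: sum = 1+54+54+54+54+54+98+74+114+11 = 568; mod 256 = 56 → 38.
Outer input = (K'⊕opad) ∥ inner = 6b 5c 5c 5c 5c 5c ∥ 38.
Outer hash (tag): sum = 107+92+92+92+92+92+56 = 623; mod 256 = 111 → 6f.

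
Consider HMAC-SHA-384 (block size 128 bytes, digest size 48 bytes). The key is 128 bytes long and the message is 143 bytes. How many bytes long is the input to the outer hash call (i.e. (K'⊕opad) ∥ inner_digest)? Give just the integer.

Key is 128 ≤ 128 bytes, zero-padded: |K'| = 128.
Outer input = (K'⊕opad) ∥ H(inner) → 128 + 48 = 176 bytes.

176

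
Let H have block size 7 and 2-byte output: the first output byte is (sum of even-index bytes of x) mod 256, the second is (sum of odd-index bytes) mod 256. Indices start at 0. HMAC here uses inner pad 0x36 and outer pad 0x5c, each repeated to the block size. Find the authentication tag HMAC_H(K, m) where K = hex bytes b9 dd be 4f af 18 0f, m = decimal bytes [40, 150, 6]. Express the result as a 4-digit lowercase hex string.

cd57

Key hex bytes b9 dd be 4f af 18 0f is exactly B = 7 bytes: K' = b9 dd be 4f af 18 0f.
K' ⊕ ipad = 8f eb 88 79 99 2e 39.  K' ⊕ opad = e5 81 e2 13 f3 44 53.
Inner input = (K'⊕ipad) ∥ m = 8f eb 88 79 99 2e 39 ∥ 28 96 06.
Inner hash: even-index sum = 639 mod 256 = 127; odd-index sum = 448 mod 256 = 192 → 7f c0.
Outer input = (K'⊕opad) ∥ inner = e5 81 e2 13 f3 44 53 ∥ 7f c0.
Outer hash (tag): even-index sum = 973 mod 256 = 205; odd-index sum = 343 mod 256 = 87 → cd 57.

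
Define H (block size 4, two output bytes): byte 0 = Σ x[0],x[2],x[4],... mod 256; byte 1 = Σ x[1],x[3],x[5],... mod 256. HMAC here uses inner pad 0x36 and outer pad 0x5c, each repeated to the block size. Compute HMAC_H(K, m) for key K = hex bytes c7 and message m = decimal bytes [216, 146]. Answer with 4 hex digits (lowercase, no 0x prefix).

Key hex bytes c7 is 1 byte ≤ B = 4; zero-pad to 4 bytes: K' = c7 00 00 00.
K' ⊕ ipad = f1 36 36 36.  K' ⊕ opad = 9b 5c 5c 5c.
Inner input = (K'⊕ipad) ∥ m = f1 36 36 36 ∥ d8 92.
Inner hash: even-index sum = 511 mod 256 = 255; odd-index sum = 254 mod 256 = 254 → ff fe.
Outer input = (K'⊕opad) ∥ inner = 9b 5c 5c 5c ∥ ff fe.
Outer hash (tag): even-index sum = 502 mod 256 = 246; odd-index sum = 438 mod 256 = 182 → f6 b6.

f6b6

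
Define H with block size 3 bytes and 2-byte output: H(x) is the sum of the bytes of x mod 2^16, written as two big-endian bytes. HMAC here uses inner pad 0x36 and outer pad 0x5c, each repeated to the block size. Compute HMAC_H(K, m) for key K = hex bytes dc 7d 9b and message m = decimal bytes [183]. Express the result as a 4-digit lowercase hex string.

0203

Key hex bytes dc 7d 9b is exactly B = 3 bytes: K' = dc 7d 9b.
K' ⊕ ipad = ea 4b ad.  K' ⊕ opad = 80 21 c7.
Inner input = (K'⊕ipad) ∥ m = ea 4b ad ∥ b7.
Inner hash: sum = 234+75+173+183 = 665 → 02 99.
Outer input = (K'⊕opad) ∥ inner = 80 21 c7 ∥ 02 99.
Outer hash (tag): sum = 128+33+199+2+153 = 515 → 02 03.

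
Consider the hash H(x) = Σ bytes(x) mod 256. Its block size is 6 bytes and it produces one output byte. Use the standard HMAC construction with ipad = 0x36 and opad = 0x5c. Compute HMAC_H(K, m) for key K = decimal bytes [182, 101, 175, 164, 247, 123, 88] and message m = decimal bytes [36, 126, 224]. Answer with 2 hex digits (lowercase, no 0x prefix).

ce

Key decimal bytes [182, 101, 175, 164, 247, 123, 88] = b6 65 af a4 f7 7b 58 is 7 bytes > B = 6, so hash it first: H(key) = 38, then zero-pad to 6 bytes: K' = 38 00 00 00 00 00.
K' ⊕ ipad = 0e 36 36 36 36 36.  K' ⊕ opad = 64 5c 5c 5c 5c 5c.
Inner input = (K'⊕ipad) ∥ m = 0e 36 36 36 36 36 ∥ 24 7e e0.
Inner hash: sum = 14+54+54+54+54+54+36+126+224 = 670; mod 256 = 158 → 9e.
Outer input = (K'⊕opad) ∥ inner = 64 5c 5c 5c 5c 5c ∥ 9e.
Outer hash (tag): sum = 100+92+92+92+92+92+158 = 718; mod 256 = 206 → ce.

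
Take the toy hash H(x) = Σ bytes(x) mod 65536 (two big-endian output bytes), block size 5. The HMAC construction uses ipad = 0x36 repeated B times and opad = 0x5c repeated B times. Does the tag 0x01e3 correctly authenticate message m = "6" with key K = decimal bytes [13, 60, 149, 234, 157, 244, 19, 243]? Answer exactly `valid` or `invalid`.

Key decimal bytes [13, 60, 149, 234, 157, 244, 19, 243] = 0d 3c 95 ea 9d f4 13 f3 is 8 bytes > B = 5, so hash it first: H(key) = 04 5f, then zero-pad to 5 bytes: K' = 04 5f 00 00 00.
K' ⊕ ipad = 32 69 36 36 36; K' ⊕ opad = 58 03 5c 5c 5c.
Inner hash: sum = 50+105+54+54+54+54 = 371 → 01 73.
Outer hash (recomputed tag): sum = 88+3+92+92+92+1+115 = 483 → 01 e3.
Recomputed tag = 01e3; claimed = 01e3 → match.

valid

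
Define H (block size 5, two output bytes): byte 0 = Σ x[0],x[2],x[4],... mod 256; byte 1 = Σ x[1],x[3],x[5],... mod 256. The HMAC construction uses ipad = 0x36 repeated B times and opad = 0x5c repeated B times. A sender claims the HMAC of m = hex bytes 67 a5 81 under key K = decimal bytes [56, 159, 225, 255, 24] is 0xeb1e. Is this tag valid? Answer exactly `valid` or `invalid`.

Key decimal bytes [56, 159, 225, 255, 24] = 38 9f e1 ff 18 is exactly B = 5 bytes: K' = 38 9f e1 ff 18.
K' ⊕ ipad = 0e a9 d7 c9 2e; K' ⊕ opad = 64 c3 bd a3 44.
Inner hash: even-index sum = 440 mod 256 = 184; odd-index sum = 602 mod 256 = 90 → b8 5a.
Outer hash (recomputed tag): even-index sum = 447 mod 256 = 191; odd-index sum = 542 mod 256 = 30 → bf 1e.
Recomputed tag = bf1e; claimed = eb1e → mismatch.

invalid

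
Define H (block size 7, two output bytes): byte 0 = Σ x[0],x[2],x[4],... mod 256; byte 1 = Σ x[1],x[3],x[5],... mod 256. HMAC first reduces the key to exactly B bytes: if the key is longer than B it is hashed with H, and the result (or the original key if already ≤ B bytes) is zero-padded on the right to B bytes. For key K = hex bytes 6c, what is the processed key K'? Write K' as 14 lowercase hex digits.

6c000000000000

Key hex bytes 6c is 1 byte ≤ B = 7; zero-pad to 7 bytes: K' = 6c 00 00 00 00 00 00.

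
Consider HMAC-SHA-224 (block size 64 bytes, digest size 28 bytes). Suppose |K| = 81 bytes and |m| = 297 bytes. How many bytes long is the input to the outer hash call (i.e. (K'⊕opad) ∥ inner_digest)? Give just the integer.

92

Key is 81 > 64 bytes, so it is hashed to 28 bytes then zero-padded to 64: |K'| = 64.
Outer input = (K'⊕opad) ∥ H(inner) → 64 + 28 = 92 bytes.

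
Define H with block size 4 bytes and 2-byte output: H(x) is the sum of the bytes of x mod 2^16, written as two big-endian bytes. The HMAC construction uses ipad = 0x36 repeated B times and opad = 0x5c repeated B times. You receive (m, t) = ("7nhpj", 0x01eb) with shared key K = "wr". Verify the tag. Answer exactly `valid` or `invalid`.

valid

Key "wr" = 77 72 is 2 bytes ≤ B = 4; zero-pad to 4 bytes: K' = 77 72 00 00.
K' ⊕ ipad = 41 44 36 36; K' ⊕ opad = 2b 2e 5c 5c.
Inner hash: sum = 65+68+54+54+55+110+104+112+106 = 728 → 02 d8.
Outer hash (recomputed tag): sum = 43+46+92+92+2+216 = 491 → 01 eb.
Recomputed tag = 01eb; claimed = 01eb → match.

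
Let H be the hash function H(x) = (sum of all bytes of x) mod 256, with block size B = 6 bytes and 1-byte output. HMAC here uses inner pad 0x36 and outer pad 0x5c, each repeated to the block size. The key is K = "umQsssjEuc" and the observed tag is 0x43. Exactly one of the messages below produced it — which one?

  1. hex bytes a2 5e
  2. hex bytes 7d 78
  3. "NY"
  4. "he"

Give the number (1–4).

2

Key "umQsssjEuc" = 75 6d 51 73 73 73 6a 45 75 63 is 10 bytes > B = 6, so hash it first: H(key) = 13, then zero-pad to 6 bytes: K' = 13 00 00 00 00 00.
K' ⊕ ipad = 25 36 36 36 36 36; K' ⊕ opad = 4f 5c 5c 5c 5c 5c.
m1: inner = H(25 36 36 36 36 36 a2 5e) = 33; tag = H(4f 5c 5c 5c 5c 5c 33) = 4e
m2: inner = H(25 36 36 36 36 36 7d 78) = 28; tag = H(4f 5c 5c 5c 5c 5c 28) = 43 ← matches
m3: inner = H(25 36 36 36 36 36 4e 59) = da; tag = H(4f 5c 5c 5c 5c 5c da) = f5
m4: inner = H(25 36 36 36 36 36 68 65) = 00; tag = H(4f 5c 5c 5c 5c 5c 00) = 1b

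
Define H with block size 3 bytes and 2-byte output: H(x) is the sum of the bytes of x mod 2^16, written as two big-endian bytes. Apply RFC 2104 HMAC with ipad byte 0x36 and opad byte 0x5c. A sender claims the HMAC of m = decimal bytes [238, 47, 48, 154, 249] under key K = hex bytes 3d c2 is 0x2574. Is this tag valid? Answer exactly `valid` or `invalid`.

invalid

Key hex bytes 3d c2 is 2 bytes ≤ B = 3; zero-pad to 3 bytes: K' = 3d c2 00.
K' ⊕ ipad = 0b f4 36; K' ⊕ opad = 61 9e 5c.
Inner hash: sum = 11+244+54+238+47+48+154+249 = 1045 → 04 15.
Outer hash (recomputed tag): sum = 97+158+92+4+21 = 372 → 01 74.
Recomputed tag = 0174; claimed = 2574 → mismatch.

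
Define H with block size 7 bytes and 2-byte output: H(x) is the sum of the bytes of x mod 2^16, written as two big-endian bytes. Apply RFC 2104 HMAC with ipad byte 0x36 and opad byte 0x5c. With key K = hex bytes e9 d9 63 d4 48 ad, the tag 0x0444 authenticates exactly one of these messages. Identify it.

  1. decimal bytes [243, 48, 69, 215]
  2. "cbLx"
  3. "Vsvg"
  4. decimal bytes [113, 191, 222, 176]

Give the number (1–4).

2

Key hex bytes e9 d9 63 d4 48 ad is 6 bytes ≤ B = 7; zero-pad to 7 bytes: K' = e9 d9 63 d4 48 ad 00.
K' ⊕ ipad = df ef 55 e2 7e 9b 36; K' ⊕ opad = b5 85 3f 88 14 f1 5c.
m1: inner = H(df ef 55 e2 7e 9b 36 f3 30 45 d7) = 06 93; tag = H(b5 85 3f 88 14 f1 5c 06 93) = 03fb
m2: inner = H(df ef 55 e2 7e 9b 36 63 62 4c 78) = 05 dd; tag = H(b5 85 3f 88 14 f1 5c 05 dd) = 0444 ← matches
m3: inner = H(df ef 55 e2 7e 9b 36 56 73 76 67) = 05 fa; tag = H(b5 85 3f 88 14 f1 5c 05 fa) = 0461
m4: inner = H(df ef 55 e2 7e 9b 36 71 bf de b0) = 07 12; tag = H(b5 85 3f 88 14 f1 5c 07 12) = 037b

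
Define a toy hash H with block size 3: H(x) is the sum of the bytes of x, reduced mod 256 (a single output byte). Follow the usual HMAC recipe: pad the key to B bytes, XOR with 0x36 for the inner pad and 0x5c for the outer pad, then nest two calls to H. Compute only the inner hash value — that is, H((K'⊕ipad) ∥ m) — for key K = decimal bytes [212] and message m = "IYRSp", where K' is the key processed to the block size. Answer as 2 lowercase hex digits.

Key decimal bytes [212] = d4 is 1 byte ≤ B = 3; zero-pad to 3 bytes: K' = d4 00 00.
K' ⊕ ipad = e2 36 36.
Inner input = e2 36 36 ∥ 49 59 52 53 70.
Inner hash: sum = 226+54+54+73+89+82+83+112 = 773; mod 256 = 5 → 05.

05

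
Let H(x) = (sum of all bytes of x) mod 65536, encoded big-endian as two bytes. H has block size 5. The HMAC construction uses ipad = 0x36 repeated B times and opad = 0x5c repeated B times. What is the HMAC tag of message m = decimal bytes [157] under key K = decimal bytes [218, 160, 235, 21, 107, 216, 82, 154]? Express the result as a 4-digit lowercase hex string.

Key decimal bytes [218, 160, 235, 21, 107, 216, 82, 154] = da a0 eb 15 6b d8 52 9a is 8 bytes > B = 5, so hash it first: H(key) = 04 a9, then zero-pad to 5 bytes: K' = 04 a9 00 00 00.
K' ⊕ ipad = 32 9f 36 36 36.  K' ⊕ opad = 58 f5 5c 5c 5c.
Inner input = (K'⊕ipad) ∥ m = 32 9f 36 36 36 ∥ 9d.
Inner hash: sum = 50+159+54+54+54+157 = 528 → 02 10.
Outer input = (K'⊕opad) ∥ inner = 58 f5 5c 5c 5c ∥ 02 10.
Outer hash (tag): sum = 88+245+92+92+92+2+16 = 627 → 02 73.

0273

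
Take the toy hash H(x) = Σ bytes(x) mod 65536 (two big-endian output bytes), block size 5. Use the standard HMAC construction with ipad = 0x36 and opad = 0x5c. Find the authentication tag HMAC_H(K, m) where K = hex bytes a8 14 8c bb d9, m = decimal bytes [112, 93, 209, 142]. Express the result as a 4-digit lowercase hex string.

039f

Key hex bytes a8 14 8c bb d9 is exactly B = 5 bytes: K' = a8 14 8c bb d9.
K' ⊕ ipad = 9e 22 ba 8d ef.  K' ⊕ opad = f4 48 d0 e7 85.
Inner input = (K'⊕ipad) ∥ m = 9e 22 ba 8d ef ∥ 70 5d d1 8e.
Inner hash: sum = 158+34+186+141+239+112+93+209+142 = 1314 → 05 22.
Outer input = (K'⊕opad) ∥ inner = f4 48 d0 e7 85 ∥ 05 22.
Outer hash (tag): sum = 244+72+208+231+133+5+34 = 927 → 03 9f.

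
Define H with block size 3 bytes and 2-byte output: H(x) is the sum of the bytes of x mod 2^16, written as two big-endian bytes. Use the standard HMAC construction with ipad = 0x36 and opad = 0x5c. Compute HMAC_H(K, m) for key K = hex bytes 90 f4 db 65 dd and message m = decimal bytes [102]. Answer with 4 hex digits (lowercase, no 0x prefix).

0221

Key hex bytes 90 f4 db 65 dd is 5 bytes > B = 3, so hash it first: H(key) = 03 a1, then zero-pad to 3 bytes: K' = 03 a1 00.
K' ⊕ ipad = 35 97 36.  K' ⊕ opad = 5f fd 5c.
Inner input = (K'⊕ipad) ∥ m = 35 97 36 ∥ 66.
Inner hash: sum = 53+151+54+102 = 360 → 01 68.
Outer input = (K'⊕opad) ∥ inner = 5f fd 5c ∥ 01 68.
Outer hash (tag): sum = 95+253+92+1+104 = 545 → 02 21.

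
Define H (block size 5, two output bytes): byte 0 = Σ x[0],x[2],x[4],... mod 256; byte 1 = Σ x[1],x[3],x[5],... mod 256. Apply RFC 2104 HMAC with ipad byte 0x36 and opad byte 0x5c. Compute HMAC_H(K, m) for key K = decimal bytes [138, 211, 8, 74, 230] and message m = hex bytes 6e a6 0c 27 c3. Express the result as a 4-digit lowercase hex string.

823c

Key decimal bytes [138, 211, 8, 74, 230] = 8a d3 08 4a e6 is exactly B = 5 bytes: K' = 8a d3 08 4a e6.
K' ⊕ ipad = bc e5 3e 7c d0.  K' ⊕ opad = d6 8f 54 16 ba.
Inner input = (K'⊕ipad) ∥ m = bc e5 3e 7c d0 ∥ 6e a6 0c 27 c3.
Inner hash: even-index sum = 663 mod 256 = 151; odd-index sum = 670 mod 256 = 158 → 97 9e.
Outer input = (K'⊕opad) ∥ inner = d6 8f 54 16 ba ∥ 97 9e.
Outer hash (tag): even-index sum = 642 mod 256 = 130; odd-index sum = 316 mod 256 = 60 → 82 3c.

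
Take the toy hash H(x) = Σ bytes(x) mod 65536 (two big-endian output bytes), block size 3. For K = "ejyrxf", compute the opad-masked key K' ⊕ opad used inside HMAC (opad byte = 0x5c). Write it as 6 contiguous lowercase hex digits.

5ec45c

Key "ejyrxf" = 65 6a 79 72 78 66 is 6 bytes > B = 3, so hash it first: H(key) = 02 98, then zero-pad to 3 bytes: K' = 02 98 00.
XOR each byte with 0x5c: 02⊕5c=5e, 98⊕5c=c4, 00⊕5c=5c.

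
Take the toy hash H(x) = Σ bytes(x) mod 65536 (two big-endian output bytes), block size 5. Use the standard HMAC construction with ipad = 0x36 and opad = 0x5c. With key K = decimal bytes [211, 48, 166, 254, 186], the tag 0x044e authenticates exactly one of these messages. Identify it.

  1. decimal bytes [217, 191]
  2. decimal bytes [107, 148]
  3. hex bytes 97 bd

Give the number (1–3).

Key decimal bytes [211, 48, 166, 254, 186] = d3 30 a6 fe ba is exactly B = 5 bytes: K' = d3 30 a6 fe ba.
K' ⊕ ipad = e5 06 90 c8 8c; K' ⊕ opad = 8f 6c fa a2 e6.
m1: inner = H(e5 06 90 c8 8c d9 bf) = 04 67; tag = H(8f 6c fa a2 e6 04 67) = 03e8
m2: inner = H(e5 06 90 c8 8c 6b 94) = 03 ce; tag = H(8f 6c fa a2 e6 03 ce) = 044e ← matches
m3: inner = H(e5 06 90 c8 8c 97 bd) = 04 23; tag = H(8f 6c fa a2 e6 04 23) = 03a4

2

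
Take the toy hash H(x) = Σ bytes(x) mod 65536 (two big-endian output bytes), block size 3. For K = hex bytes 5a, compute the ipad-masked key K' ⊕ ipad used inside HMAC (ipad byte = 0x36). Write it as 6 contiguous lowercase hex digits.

6c3636

Key hex bytes 5a is 1 byte ≤ B = 3; zero-pad to 3 bytes: K' = 5a 00 00.
XOR each byte with 0x36: 5a⊕36=6c, 00⊕36=36, 00⊕36=36.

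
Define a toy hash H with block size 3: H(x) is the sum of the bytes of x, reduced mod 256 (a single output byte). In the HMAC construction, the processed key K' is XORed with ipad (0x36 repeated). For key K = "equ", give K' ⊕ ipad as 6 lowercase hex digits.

Key "equ" = 65 71 75 is exactly B = 3 bytes: K' = 65 71 75.
XOR each byte with 0x36: 65⊕36=53, 71⊕36=47, 75⊕36=43.

534743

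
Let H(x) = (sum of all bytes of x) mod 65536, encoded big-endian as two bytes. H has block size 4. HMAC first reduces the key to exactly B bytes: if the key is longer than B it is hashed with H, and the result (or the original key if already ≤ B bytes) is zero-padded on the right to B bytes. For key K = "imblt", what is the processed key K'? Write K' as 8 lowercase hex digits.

|K| = 5 > B = 4, so first hash the key.
H(K): sum = 105+109+98+108+116 = 536 → 02 18.
Zero-pad H(K) = 02 18 to 4 bytes: K' = 02 18 00 00.

02180000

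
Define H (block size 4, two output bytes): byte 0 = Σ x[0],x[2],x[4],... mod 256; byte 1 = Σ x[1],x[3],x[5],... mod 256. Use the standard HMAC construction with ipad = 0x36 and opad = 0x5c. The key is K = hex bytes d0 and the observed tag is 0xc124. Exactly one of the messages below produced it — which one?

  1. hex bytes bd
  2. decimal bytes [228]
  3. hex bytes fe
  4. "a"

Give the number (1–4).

1

Key hex bytes d0 is 1 byte ≤ B = 4; zero-pad to 4 bytes: K' = d0 00 00 00.
K' ⊕ ipad = e6 36 36 36; K' ⊕ opad = 8c 5c 5c 5c.
m1: inner = H(e6 36 36 36 bd) = d9 6c; tag = H(8c 5c 5c 5c d9 6c) = c124 ← matches
m2: inner = H(e6 36 36 36 e4) = 00 6c; tag = H(8c 5c 5c 5c 00 6c) = e824
m3: inner = H(e6 36 36 36 fe) = 1a 6c; tag = H(8c 5c 5c 5c 1a 6c) = 0224
m4: inner = H(e6 36 36 36 61) = 7d 6c; tag = H(8c 5c 5c 5c 7d 6c) = 6524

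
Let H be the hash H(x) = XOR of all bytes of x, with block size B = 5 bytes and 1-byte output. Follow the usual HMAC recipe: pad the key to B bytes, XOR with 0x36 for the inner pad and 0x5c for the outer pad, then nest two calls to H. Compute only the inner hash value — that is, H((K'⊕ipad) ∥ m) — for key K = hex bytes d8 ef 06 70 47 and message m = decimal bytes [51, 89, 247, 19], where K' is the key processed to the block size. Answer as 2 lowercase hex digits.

Key hex bytes d8 ef 06 70 47 is exactly B = 5 bytes: K' = d8 ef 06 70 47.
K' ⊕ ipad = ee d9 30 46 71.
Inner input = ee d9 30 46 71 ∥ 33 59 f7 13.
Inner hash: XOR ee⊕d9⊕30⊕46⊕71⊕33⊕59⊕f7⊕13 = be.

be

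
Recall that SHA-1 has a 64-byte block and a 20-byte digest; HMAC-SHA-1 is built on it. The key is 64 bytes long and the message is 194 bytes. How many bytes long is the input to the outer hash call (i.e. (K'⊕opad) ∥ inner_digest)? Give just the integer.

84

Key is 64 ≤ 64 bytes, zero-padded: |K'| = 64.
Outer input = (K'⊕opad) ∥ H(inner) → 64 + 20 = 84 bytes.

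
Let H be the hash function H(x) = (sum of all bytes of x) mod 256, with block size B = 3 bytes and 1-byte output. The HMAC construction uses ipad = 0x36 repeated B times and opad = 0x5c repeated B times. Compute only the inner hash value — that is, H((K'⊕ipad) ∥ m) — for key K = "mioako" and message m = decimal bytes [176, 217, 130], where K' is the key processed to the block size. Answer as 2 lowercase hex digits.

2d

Key "mioako" = 6d 69 6f 61 6b 6f is 6 bytes > B = 3, so hash it first: H(key) = 80, then zero-pad to 3 bytes: K' = 80 00 00.
K' ⊕ ipad = b6 36 36.
Inner input = b6 36 36 ∥ b0 d9 82.
Inner hash: sum = 182+54+54+176+217+130 = 813; mod 256 = 45 → 2d.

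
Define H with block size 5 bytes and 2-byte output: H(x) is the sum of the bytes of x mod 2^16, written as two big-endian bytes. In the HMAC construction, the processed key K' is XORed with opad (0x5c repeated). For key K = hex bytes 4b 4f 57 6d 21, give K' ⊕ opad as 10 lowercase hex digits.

17130b317d

Key hex bytes 4b 4f 57 6d 21 is exactly B = 5 bytes: K' = 4b 4f 57 6d 21.
XOR each byte with 0x5c: 4b⊕5c=17, 4f⊕5c=13, 57⊕5c=0b, 6d⊕5c=31, 21⊕5c=7d.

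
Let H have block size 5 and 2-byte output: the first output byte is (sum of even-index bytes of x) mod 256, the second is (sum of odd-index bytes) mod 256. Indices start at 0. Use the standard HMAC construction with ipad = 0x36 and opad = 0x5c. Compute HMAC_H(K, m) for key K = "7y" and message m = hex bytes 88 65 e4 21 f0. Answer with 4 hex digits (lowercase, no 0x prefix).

0474

Key "7y" = 37 79 is 2 bytes ≤ B = 5; zero-pad to 5 bytes: K' = 37 79 00 00 00.
K' ⊕ ipad = 01 4f 36 36 36.  K' ⊕ opad = 6b 25 5c 5c 5c.
Inner input = (K'⊕ipad) ∥ m = 01 4f 36 36 36 ∥ 88 65 e4 21 f0.
Inner hash: even-index sum = 243 mod 256 = 243; odd-index sum = 737 mod 256 = 225 → f3 e1.
Outer input = (K'⊕opad) ∥ inner = 6b 25 5c 5c 5c ∥ f3 e1.
Outer hash (tag): even-index sum = 516 mod 256 = 4; odd-index sum = 372 mod 256 = 116 → 04 74.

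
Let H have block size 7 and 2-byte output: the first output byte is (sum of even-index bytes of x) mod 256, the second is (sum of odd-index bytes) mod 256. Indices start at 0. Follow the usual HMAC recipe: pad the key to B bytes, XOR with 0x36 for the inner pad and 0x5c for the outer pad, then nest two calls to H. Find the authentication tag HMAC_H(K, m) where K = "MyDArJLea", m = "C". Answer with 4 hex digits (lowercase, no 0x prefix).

0e15

Key "MyDArJLea" = 4d 79 44 41 72 4a 4c 65 61 is 9 bytes > B = 7, so hash it first: H(key) = b0 69, then zero-pad to 7 bytes: K' = b0 69 00 00 00 00 00.
K' ⊕ ipad = 86 5f 36 36 36 36 36.  K' ⊕ opad = ec 35 5c 5c 5c 5c 5c.
Inner input = (K'⊕ipad) ∥ m = 86 5f 36 36 36 36 36 ∥ 43.
Inner hash: even-index sum = 296 mod 256 = 40; odd-index sum = 270 mod 256 = 14 → 28 0e.
Outer input = (K'⊕opad) ∥ inner = ec 35 5c 5c 5c 5c 5c ∥ 28 0e.
Outer hash (tag): even-index sum = 526 mod 256 = 14; odd-index sum = 277 mod 256 = 21 → 0e 15.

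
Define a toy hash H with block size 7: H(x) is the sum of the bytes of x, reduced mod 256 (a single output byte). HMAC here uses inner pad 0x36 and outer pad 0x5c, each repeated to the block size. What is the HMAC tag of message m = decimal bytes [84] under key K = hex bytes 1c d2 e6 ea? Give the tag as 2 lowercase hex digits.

02

Key hex bytes 1c d2 e6 ea is 4 bytes ≤ B = 7; zero-pad to 7 bytes: K' = 1c d2 e6 ea 00 00 00.
K' ⊕ ipad = 2a e4 d0 dc 36 36 36.  K' ⊕ opad = 40 8e ba b6 5c 5c 5c.
Inner input = (K'⊕ipad) ∥ m = 2a e4 d0 dc 36 36 36 ∥ 54.
Inner hash: sum = 42+228+208+220+54+54+54+84 = 944; mod 256 = 176 → b0.
Outer input = (K'⊕opad) ∥ inner = 40 8e ba b6 5c 5c 5c ∥ b0.
Outer hash (tag): sum = 64+142+186+182+92+92+92+176 = 1026; mod 256 = 2 → 02.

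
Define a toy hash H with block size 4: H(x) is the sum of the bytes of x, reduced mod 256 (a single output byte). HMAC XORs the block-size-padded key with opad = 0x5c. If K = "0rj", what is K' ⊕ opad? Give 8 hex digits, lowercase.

6c2e365c

Key "0rj" = 30 72 6a is 3 bytes ≤ B = 4; zero-pad to 4 bytes: K' = 30 72 6a 00.
XOR each byte with 0x5c: 30⊕5c=6c, 72⊕5c=2e, 6a⊕5c=36, 00⊕5c=5c.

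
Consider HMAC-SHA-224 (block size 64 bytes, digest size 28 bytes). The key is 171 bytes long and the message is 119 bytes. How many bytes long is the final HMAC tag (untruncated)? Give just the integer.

28

The tag is one SHA-224 digest: 28 bytes.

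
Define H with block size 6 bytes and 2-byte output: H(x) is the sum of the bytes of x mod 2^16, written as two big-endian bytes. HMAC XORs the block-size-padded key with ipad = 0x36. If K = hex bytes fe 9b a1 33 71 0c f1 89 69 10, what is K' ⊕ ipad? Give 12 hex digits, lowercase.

Key hex bytes fe 9b a1 33 71 0c f1 89 69 10 is 10 bytes > B = 6, so hash it first: H(key) = 04 dd, then zero-pad to 6 bytes: K' = 04 dd 00 00 00 00.
XOR each byte with 0x36: 04⊕36=32, dd⊕36=eb, 00⊕36=36, 00⊕36=36, 00⊕36=36, 00⊕36=36.

32eb36363636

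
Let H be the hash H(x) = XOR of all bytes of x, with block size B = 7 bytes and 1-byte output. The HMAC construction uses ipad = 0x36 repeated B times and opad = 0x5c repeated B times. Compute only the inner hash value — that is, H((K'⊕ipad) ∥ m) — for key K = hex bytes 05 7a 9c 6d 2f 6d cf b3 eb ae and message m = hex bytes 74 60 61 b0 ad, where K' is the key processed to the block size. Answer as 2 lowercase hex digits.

ab

Key hex bytes 05 7a 9c 6d 2f 6d cf b3 eb ae is 10 bytes > B = 7, so hash it first: H(key) = f5, then zero-pad to 7 bytes: K' = f5 00 00 00 00 00 00.
K' ⊕ ipad = c3 36 36 36 36 36 36.
Inner input = c3 36 36 36 36 36 36 ∥ 74 60 61 b0 ad.
Inner hash: XOR c3⊕36⊕36⊕36⊕36⊕36⊕36⊕74⊕60⊕61⊕b0⊕ad = ab.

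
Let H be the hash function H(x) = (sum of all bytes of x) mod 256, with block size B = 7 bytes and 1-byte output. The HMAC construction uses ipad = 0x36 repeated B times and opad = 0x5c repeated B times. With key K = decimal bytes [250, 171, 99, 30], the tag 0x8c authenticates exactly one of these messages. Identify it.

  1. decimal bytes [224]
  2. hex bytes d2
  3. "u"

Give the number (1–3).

2

Key decimal bytes [250, 171, 99, 30] = fa ab 63 1e is 4 bytes ≤ B = 7; zero-pad to 7 bytes: K' = fa ab 63 1e 00 00 00.
K' ⊕ ipad = cc 9d 55 28 36 36 36; K' ⊕ opad = a6 f7 3f 42 5c 5c 5c.
m1: inner = H(cc 9d 55 28 36 36 36 e0) = 68; tag = H(a6 f7 3f 42 5c 5c 5c 68) = 9a
m2: inner = H(cc 9d 55 28 36 36 36 d2) = 5a; tag = H(a6 f7 3f 42 5c 5c 5c 5a) = 8c ← matches
m3: inner = H(cc 9d 55 28 36 36 36 75) = fd; tag = H(a6 f7 3f 42 5c 5c 5c fd) = 2f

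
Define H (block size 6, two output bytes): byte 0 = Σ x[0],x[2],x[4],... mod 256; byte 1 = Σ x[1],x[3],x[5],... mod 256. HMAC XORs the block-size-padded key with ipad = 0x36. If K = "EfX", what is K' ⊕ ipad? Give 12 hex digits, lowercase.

Key "EfX" = 45 66 58 is 3 bytes ≤ B = 6; zero-pad to 6 bytes: K' = 45 66 58 00 00 00.
XOR each byte with 0x36: 45⊕36=73, 66⊕36=50, 58⊕36=6e, 00⊕36=36, 00⊕36=36, 00⊕36=36.

73506e363636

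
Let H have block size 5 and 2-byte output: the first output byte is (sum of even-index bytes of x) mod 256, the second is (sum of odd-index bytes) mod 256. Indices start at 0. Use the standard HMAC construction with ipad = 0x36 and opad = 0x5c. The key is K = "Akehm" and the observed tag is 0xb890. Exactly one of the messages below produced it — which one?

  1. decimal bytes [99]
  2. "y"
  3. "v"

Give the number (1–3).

3

Key "Akehm" = 41 6b 65 68 6d is exactly B = 5 bytes: K' = 41 6b 65 68 6d.
K' ⊕ ipad = 77 5d 53 5e 5b; K' ⊕ opad = 1d 37 39 34 31.
m1: inner = H(77 5d 53 5e 5b 63) = 25 1e; tag = H(1d 37 39 34 31 25 1e) = a590
m2: inner = H(77 5d 53 5e 5b 79) = 25 34; tag = H(1d 37 39 34 31 25 34) = bb90
m3: inner = H(77 5d 53 5e 5b 76) = 25 31; tag = H(1d 37 39 34 31 25 31) = b890 ← matches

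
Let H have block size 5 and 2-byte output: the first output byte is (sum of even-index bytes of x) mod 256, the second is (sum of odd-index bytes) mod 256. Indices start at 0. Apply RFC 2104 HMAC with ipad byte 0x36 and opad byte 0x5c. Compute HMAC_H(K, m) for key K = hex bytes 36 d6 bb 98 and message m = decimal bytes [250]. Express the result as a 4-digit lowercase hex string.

3511

Key hex bytes 36 d6 bb 98 is 4 bytes ≤ B = 5; zero-pad to 5 bytes: K' = 36 d6 bb 98 00.
K' ⊕ ipad = 00 e0 8d ae 36.  K' ⊕ opad = 6a 8a e7 c4 5c.
Inner input = (K'⊕ipad) ∥ m = 00 e0 8d ae 36 ∥ fa.
Inner hash: even-index sum = 195 mod 256 = 195; odd-index sum = 648 mod 256 = 136 → c3 88.
Outer input = (K'⊕opad) ∥ inner = 6a 8a e7 c4 5c ∥ c3 88.
Outer hash (tag): even-index sum = 565 mod 256 = 53; odd-index sum = 529 mod 256 = 17 → 35 11.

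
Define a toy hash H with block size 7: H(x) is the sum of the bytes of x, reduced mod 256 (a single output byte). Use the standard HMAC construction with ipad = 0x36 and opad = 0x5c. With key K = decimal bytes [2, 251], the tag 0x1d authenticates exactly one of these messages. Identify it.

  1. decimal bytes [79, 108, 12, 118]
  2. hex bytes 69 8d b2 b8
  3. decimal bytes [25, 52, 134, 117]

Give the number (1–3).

1

Key decimal bytes [2, 251] = 02 fb is 2 bytes ≤ B = 7; zero-pad to 7 bytes: K' = 02 fb 00 00 00 00 00.
K' ⊕ ipad = 34 cd 36 36 36 36 36; K' ⊕ opad = 5e a7 5c 5c 5c 5c 5c.
m1: inner = H(34 cd 36 36 36 36 36 4f 6c 0c 76) = 4c; tag = H(5e a7 5c 5c 5c 5c 5c 4c) = 1d ← matches
m2: inner = H(34 cd 36 36 36 36 36 69 8d b2 b8) = 6f; tag = H(5e a7 5c 5c 5c 5c 5c 6f) = 40
m3: inner = H(34 cd 36 36 36 36 36 19 34 86 75) = 57; tag = H(5e a7 5c 5c 5c 5c 5c 57) = 28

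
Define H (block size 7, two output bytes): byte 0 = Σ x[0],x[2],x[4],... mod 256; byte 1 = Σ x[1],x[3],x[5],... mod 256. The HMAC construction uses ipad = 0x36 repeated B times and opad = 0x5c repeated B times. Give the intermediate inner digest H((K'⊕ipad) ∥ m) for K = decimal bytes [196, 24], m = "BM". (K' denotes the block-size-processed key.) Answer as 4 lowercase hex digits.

Key decimal bytes [196, 24] = c4 18 is 2 bytes ≤ B = 7; zero-pad to 7 bytes: K' = c4 18 00 00 00 00 00.
K' ⊕ ipad = f2 2e 36 36 36 36 36.
Inner input = f2 2e 36 36 36 36 36 ∥ 42 4d.
Inner hash: even-index sum = 481 mod 256 = 225; odd-index sum = 220 mod 256 = 220 → e1 dc.

e1dc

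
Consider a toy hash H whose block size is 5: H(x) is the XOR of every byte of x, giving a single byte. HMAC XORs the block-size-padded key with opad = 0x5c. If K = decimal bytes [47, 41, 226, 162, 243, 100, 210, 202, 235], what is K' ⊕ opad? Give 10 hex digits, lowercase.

Key decimal bytes [47, 41, 226, 162, 243, 100, 210, 202, 235] = 2f 29 e2 a2 f3 64 d2 ca eb is 9 bytes > B = 5, so hash it first: H(key) = 22, then zero-pad to 5 bytes: K' = 22 00 00 00 00.
XOR each byte with 0x5c: 22⊕5c=7e, 00⊕5c=5c, 00⊕5c=5c, 00⊕5c=5c, 00⊕5c=5c.

7e5c5c5c5c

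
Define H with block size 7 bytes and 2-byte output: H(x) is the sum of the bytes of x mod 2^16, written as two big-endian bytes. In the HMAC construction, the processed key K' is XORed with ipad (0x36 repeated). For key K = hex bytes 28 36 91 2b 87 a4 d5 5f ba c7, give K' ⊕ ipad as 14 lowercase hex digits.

Key hex bytes 28 36 91 2b 87 a4 d5 5f ba c7 is 10 bytes > B = 7, so hash it first: H(key) = 04 fa, then zero-pad to 7 bytes: K' = 04 fa 00 00 00 00 00.
XOR each byte with 0x36: 04⊕36=32, fa⊕36=cc, 00⊕36=36, 00⊕36=36, 00⊕36=36, 00⊕36=36, 00⊕36=36.

32cc3636363636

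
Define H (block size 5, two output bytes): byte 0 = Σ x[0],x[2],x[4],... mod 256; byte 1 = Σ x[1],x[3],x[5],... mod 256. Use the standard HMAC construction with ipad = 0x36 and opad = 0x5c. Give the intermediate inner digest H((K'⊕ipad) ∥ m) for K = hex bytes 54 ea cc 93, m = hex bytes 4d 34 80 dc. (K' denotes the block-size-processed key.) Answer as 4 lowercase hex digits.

a24e

Key hex bytes 54 ea cc 93 is 4 bytes ≤ B = 5; zero-pad to 5 bytes: K' = 54 ea cc 93 00.
K' ⊕ ipad = 62 dc fa a5 36.
Inner input = 62 dc fa a5 36 ∥ 4d 34 80 dc.
Inner hash: even-index sum = 674 mod 256 = 162; odd-index sum = 590 mod 256 = 78 → a2 4e.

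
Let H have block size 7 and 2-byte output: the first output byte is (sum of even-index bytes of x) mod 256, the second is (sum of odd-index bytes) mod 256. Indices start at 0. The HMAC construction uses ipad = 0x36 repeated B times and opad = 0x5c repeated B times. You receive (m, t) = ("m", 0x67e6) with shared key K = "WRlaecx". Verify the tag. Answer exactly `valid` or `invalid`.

Key "WRlaecx" = 57 52 6c 61 65 63 78 is exactly B = 7 bytes: K' = 57 52 6c 61 65 63 78.
K' ⊕ ipad = 61 64 5a 57 53 55 4e; K' ⊕ opad = 0b 0e 30 3d 39 3f 24.
Inner hash: even-index sum = 348 mod 256 = 92; odd-index sum = 381 mod 256 = 125 → 5c 7d.
Outer hash (recomputed tag): even-index sum = 277 mod 256 = 21; odd-index sum = 230 mod 256 = 230 → 15 e6.
Recomputed tag = 15e6; claimed = 67e6 → mismatch.

invalid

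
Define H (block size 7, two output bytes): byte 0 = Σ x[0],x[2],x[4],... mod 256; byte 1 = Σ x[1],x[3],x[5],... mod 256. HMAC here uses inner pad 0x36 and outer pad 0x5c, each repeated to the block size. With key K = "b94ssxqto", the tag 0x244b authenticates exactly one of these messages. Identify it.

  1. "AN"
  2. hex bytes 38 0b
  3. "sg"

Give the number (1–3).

Key "b94ssxqto" = 62 39 34 73 73 78 71 74 6f is 9 bytes > B = 7, so hash it first: H(key) = e9 98, then zero-pad to 7 bytes: K' = e9 98 00 00 00 00 00.
K' ⊕ ipad = df ae 36 36 36 36 36; K' ⊕ opad = b5 c4 5c 5c 5c 5c 5c.
m1: inner = H(df ae 36 36 36 36 36 41 4e) = cf 5b; tag = H(b5 c4 5c 5c 5c 5c 5c cf 5b) = 244b ← matches
m2: inner = H(df ae 36 36 36 36 36 38 0b) = 8c 52; tag = H(b5 c4 5c 5c 5c 5c 5c 8c 52) = 1b08
m3: inner = H(df ae 36 36 36 36 36 73 67) = e8 8d; tag = H(b5 c4 5c 5c 5c 5c 5c e8 8d) = 5664

1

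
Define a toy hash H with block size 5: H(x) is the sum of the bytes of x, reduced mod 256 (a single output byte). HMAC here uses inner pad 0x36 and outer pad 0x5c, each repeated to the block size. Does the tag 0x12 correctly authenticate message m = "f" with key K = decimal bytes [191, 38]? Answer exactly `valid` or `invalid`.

Key decimal bytes [191, 38] = bf 26 is 2 bytes ≤ B = 5; zero-pad to 5 bytes: K' = bf 26 00 00 00.
K' ⊕ ipad = 89 10 36 36 36; K' ⊕ opad = e3 7a 5c 5c 5c.
Inner hash: sum = 137+16+54+54+54+102 = 417; mod 256 = 161 → a1.
Outer hash (recomputed tag): sum = 227+122+92+92+92+161 = 786; mod 256 = 18 → 12.
Recomputed tag = 12; claimed = 12 → match.

valid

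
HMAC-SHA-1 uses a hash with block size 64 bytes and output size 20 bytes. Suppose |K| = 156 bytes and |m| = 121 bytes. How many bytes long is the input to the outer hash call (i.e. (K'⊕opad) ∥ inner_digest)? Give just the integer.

Key is 156 > 64 bytes, so it is hashed to 20 bytes then zero-padded to 64: |K'| = 64.
Outer input = (K'⊕opad) ∥ H(inner) → 64 + 20 = 84 bytes.

84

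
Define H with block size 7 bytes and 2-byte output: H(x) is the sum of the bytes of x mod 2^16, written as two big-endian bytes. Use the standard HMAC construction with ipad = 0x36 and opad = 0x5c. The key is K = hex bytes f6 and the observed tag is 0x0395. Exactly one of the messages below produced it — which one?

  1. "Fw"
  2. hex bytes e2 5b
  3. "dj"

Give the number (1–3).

Key hex bytes f6 is 1 byte ≤ B = 7; zero-pad to 7 bytes: K' = f6 00 00 00 00 00 00.
K' ⊕ ipad = c0 36 36 36 36 36 36; K' ⊕ opad = aa 5c 5c 5c 5c 5c 5c.
m1: inner = H(c0 36 36 36 36 36 36 46 77) = 02 c1; tag = H(aa 5c 5c 5c 5c 5c 5c 02 c1) = 0395 ← matches
m2: inner = H(c0 36 36 36 36 36 36 e2 5b) = 03 41; tag = H(aa 5c 5c 5c 5c 5c 5c 03 41) = 0316
m3: inner = H(c0 36 36 36 36 36 36 64 6a) = 02 d2; tag = H(aa 5c 5c 5c 5c 5c 5c 02 d2) = 03a6

1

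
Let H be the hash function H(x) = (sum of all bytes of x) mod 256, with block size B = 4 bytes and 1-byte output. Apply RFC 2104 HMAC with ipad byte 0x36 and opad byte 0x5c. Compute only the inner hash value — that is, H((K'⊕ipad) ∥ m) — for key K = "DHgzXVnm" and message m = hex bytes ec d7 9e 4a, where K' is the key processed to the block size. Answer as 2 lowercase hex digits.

0d

Key "DHgzXVnm" = 44 48 67 7a 58 56 6e 6d is 8 bytes > B = 4, so hash it first: H(key) = f6, then zero-pad to 4 bytes: K' = f6 00 00 00.
K' ⊕ ipad = c0 36 36 36.
Inner input = c0 36 36 36 ∥ ec d7 9e 4a.
Inner hash: sum = 192+54+54+54+236+215+158+74 = 1037; mod 256 = 13 → 0d.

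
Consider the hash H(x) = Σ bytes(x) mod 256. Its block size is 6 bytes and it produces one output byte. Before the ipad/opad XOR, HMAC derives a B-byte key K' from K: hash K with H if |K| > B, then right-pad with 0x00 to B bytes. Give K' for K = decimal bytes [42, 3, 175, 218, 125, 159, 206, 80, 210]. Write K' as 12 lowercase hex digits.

|K| = 9 > B = 6, so first hash the key.
H(K): sum = 42+3+175+218+125+159+206+80+210 = 1218; mod 256 = 194 → c2.
Zero-pad H(K) = c2 to 6 bytes: K' = c2 00 00 00 00 00.

c20000000000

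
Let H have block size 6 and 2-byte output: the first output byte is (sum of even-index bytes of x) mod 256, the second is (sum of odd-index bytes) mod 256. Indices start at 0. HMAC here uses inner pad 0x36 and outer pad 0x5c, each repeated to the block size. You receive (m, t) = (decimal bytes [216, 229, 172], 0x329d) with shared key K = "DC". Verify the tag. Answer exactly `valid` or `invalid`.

valid

Key "DC" = 44 43 is 2 bytes ≤ B = 6; zero-pad to 6 bytes: K' = 44 43 00 00 00 00.
K' ⊕ ipad = 72 75 36 36 36 36; K' ⊕ opad = 18 1f 5c 5c 5c 5c.
Inner hash: even-index sum = 610 mod 256 = 98; odd-index sum = 454 mod 256 = 198 → 62 c6.
Outer hash (recomputed tag): even-index sum = 306 mod 256 = 50; odd-index sum = 413 mod 256 = 157 → 32 9d.
Recomputed tag = 329d; claimed = 329d → match.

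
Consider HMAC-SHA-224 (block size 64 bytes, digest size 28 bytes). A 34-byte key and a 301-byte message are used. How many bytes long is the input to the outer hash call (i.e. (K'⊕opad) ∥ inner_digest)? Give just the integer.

92

Key is 34 ≤ 64 bytes, zero-padded: |K'| = 64.
Outer input = (K'⊕opad) ∥ H(inner) → 64 + 28 = 92 bytes.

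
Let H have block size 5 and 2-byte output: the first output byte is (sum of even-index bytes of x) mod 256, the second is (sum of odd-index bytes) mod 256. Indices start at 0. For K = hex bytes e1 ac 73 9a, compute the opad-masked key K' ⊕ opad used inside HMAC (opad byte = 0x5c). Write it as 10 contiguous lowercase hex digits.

Key hex bytes e1 ac 73 9a is 4 bytes ≤ B = 5; zero-pad to 5 bytes: K' = e1 ac 73 9a 00.
XOR each byte with 0x5c: e1⊕5c=bd, ac⊕5c=f0, 73⊕5c=2f, 9a⊕5c=c6, 00⊕5c=5c.

bdf02fc65c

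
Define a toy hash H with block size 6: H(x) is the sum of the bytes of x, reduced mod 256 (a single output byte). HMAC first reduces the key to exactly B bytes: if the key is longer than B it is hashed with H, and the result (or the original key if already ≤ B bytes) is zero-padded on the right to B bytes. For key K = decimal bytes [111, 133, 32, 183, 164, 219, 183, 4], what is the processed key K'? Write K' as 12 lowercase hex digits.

|K| = 8 > B = 6, so first hash the key.
H(K): sum = 111+133+32+183+164+219+183+4 = 1029; mod 256 = 5 → 05.
Zero-pad H(K) = 05 to 6 bytes: K' = 05 00 00 00 00 00.

050000000000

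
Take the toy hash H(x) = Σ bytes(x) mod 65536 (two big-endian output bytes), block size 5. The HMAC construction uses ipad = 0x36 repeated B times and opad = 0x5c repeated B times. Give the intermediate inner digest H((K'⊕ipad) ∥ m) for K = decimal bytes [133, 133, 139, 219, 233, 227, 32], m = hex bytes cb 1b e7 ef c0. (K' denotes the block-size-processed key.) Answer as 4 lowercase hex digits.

Key decimal bytes [133, 133, 139, 219, 233, 227, 32] = 85 85 8b db e9 e3 20 is 7 bytes > B = 5, so hash it first: H(key) = 04 5c, then zero-pad to 5 bytes: K' = 04 5c 00 00 00.
K' ⊕ ipad = 32 6a 36 36 36.
Inner input = 32 6a 36 36 36 ∥ cb 1b e7 ef c0.
Inner hash: sum = 50+106+54+54+54+203+27+231+239+192 = 1210 → 04 ba.

04ba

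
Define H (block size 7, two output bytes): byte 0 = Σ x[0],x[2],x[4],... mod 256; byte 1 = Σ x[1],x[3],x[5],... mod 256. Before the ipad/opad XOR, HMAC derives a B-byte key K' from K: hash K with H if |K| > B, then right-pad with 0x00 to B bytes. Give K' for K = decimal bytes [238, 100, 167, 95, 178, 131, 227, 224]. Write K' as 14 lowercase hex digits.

2a260000000000

|K| = 8 > B = 7, so first hash the key.
H(K): even-index sum = 810 mod 256 = 42; odd-index sum = 550 mod 256 = 38 → 2a 26.
Zero-pad H(K) = 2a 26 to 7 bytes: K' = 2a 26 00 00 00 00 00.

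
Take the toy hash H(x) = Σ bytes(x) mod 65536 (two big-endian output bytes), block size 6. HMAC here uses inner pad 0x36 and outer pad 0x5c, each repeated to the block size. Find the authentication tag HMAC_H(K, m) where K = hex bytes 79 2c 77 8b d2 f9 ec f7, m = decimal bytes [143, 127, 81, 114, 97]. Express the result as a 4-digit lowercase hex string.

Key hex bytes 79 2c 77 8b d2 f9 ec f7 is 8 bytes > B = 6, so hash it first: H(key) = 05 55, then zero-pad to 6 bytes: K' = 05 55 00 00 00 00.
K' ⊕ ipad = 33 63 36 36 36 36.  K' ⊕ opad = 59 09 5c 5c 5c 5c.
Inner input = (K'⊕ipad) ∥ m = 33 63 36 36 36 36 ∥ 8f 7f 51 72 61.
Inner hash: sum = 51+99+54+54+54+54+143+127+81+114+97 = 928 → 03 a0.
Outer input = (K'⊕opad) ∥ inner = 59 09 5c 5c 5c 5c ∥ 03 a0.
Outer hash (tag): sum = 89+9+92+92+92+92+3+160 = 629 → 02 75.

0275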